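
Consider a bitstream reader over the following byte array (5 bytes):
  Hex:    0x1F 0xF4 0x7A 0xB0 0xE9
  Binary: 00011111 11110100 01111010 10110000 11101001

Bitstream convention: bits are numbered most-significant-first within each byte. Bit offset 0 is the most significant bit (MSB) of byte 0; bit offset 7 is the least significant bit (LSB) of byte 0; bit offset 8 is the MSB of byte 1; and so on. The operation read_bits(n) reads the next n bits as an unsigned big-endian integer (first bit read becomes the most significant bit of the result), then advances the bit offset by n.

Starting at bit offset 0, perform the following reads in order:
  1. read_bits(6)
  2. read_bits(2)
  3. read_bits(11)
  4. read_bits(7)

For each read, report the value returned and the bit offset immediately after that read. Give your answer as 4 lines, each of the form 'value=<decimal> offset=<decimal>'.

Read 1: bits[0:6] width=6 -> value=7 (bin 000111); offset now 6 = byte 0 bit 6; 34 bits remain
Read 2: bits[6:8] width=2 -> value=3 (bin 11); offset now 8 = byte 1 bit 0; 32 bits remain
Read 3: bits[8:19] width=11 -> value=1955 (bin 11110100011); offset now 19 = byte 2 bit 3; 21 bits remain
Read 4: bits[19:26] width=7 -> value=106 (bin 1101010); offset now 26 = byte 3 bit 2; 14 bits remain

Answer: value=7 offset=6
value=3 offset=8
value=1955 offset=19
value=106 offset=26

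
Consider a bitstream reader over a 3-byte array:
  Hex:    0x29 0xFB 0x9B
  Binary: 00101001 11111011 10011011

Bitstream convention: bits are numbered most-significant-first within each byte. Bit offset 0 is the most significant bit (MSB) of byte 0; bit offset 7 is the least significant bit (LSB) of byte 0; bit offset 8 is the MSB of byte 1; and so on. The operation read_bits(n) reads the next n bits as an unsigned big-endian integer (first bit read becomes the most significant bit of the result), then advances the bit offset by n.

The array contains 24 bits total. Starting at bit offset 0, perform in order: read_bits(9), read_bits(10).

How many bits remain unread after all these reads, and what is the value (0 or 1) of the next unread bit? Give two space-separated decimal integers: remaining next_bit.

Read 1: bits[0:9] width=9 -> value=83 (bin 001010011); offset now 9 = byte 1 bit 1; 15 bits remain
Read 2: bits[9:19] width=10 -> value=988 (bin 1111011100); offset now 19 = byte 2 bit 3; 5 bits remain

Answer: 5 1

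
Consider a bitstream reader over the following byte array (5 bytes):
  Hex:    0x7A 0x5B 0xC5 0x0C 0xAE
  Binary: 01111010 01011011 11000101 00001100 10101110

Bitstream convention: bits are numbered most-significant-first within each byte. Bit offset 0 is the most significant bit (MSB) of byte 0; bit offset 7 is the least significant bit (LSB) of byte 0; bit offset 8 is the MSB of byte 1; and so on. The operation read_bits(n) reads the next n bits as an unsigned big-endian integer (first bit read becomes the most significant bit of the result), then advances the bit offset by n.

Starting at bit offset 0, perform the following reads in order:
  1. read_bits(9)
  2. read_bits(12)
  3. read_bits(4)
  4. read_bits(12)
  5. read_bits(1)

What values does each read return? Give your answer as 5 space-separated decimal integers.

Answer: 244 2936 10 405 1

Derivation:
Read 1: bits[0:9] width=9 -> value=244 (bin 011110100); offset now 9 = byte 1 bit 1; 31 bits remain
Read 2: bits[9:21] width=12 -> value=2936 (bin 101101111000); offset now 21 = byte 2 bit 5; 19 bits remain
Read 3: bits[21:25] width=4 -> value=10 (bin 1010); offset now 25 = byte 3 bit 1; 15 bits remain
Read 4: bits[25:37] width=12 -> value=405 (bin 000110010101); offset now 37 = byte 4 bit 5; 3 bits remain
Read 5: bits[37:38] width=1 -> value=1 (bin 1); offset now 38 = byte 4 bit 6; 2 bits remain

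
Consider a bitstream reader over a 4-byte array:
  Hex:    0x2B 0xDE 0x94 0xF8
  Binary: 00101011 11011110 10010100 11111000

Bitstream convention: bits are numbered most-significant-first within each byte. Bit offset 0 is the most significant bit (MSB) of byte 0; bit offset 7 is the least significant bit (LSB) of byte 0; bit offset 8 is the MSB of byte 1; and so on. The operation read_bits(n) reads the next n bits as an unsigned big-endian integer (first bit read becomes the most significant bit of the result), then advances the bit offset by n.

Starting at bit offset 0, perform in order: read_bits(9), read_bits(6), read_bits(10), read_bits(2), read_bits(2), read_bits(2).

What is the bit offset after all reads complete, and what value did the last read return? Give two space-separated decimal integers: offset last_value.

Answer: 31 0

Derivation:
Read 1: bits[0:9] width=9 -> value=87 (bin 001010111); offset now 9 = byte 1 bit 1; 23 bits remain
Read 2: bits[9:15] width=6 -> value=47 (bin 101111); offset now 15 = byte 1 bit 7; 17 bits remain
Read 3: bits[15:25] width=10 -> value=297 (bin 0100101001); offset now 25 = byte 3 bit 1; 7 bits remain
Read 4: bits[25:27] width=2 -> value=3 (bin 11); offset now 27 = byte 3 bit 3; 5 bits remain
Read 5: bits[27:29] width=2 -> value=3 (bin 11); offset now 29 = byte 3 bit 5; 3 bits remain
Read 6: bits[29:31] width=2 -> value=0 (bin 00); offset now 31 = byte 3 bit 7; 1 bits remain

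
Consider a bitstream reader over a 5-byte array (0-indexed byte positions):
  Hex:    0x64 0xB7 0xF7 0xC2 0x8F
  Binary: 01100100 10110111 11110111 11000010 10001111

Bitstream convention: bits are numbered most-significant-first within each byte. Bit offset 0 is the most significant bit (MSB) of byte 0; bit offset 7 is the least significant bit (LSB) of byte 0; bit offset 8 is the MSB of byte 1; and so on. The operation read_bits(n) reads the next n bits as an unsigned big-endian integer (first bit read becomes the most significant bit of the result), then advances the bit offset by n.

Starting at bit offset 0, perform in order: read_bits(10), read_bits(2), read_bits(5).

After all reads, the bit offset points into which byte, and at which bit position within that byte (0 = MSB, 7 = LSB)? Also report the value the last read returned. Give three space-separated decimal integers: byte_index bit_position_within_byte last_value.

Answer: 2 1 15

Derivation:
Read 1: bits[0:10] width=10 -> value=402 (bin 0110010010); offset now 10 = byte 1 bit 2; 30 bits remain
Read 2: bits[10:12] width=2 -> value=3 (bin 11); offset now 12 = byte 1 bit 4; 28 bits remain
Read 3: bits[12:17] width=5 -> value=15 (bin 01111); offset now 17 = byte 2 bit 1; 23 bits remain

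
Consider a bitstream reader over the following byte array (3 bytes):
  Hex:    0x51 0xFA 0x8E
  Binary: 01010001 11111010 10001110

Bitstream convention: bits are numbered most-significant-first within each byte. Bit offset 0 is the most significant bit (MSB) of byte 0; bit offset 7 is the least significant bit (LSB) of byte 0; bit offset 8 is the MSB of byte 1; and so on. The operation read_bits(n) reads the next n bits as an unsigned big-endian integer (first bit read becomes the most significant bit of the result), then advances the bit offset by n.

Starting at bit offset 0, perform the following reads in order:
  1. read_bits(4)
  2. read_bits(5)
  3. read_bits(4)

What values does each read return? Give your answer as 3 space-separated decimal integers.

Read 1: bits[0:4] width=4 -> value=5 (bin 0101); offset now 4 = byte 0 bit 4; 20 bits remain
Read 2: bits[4:9] width=5 -> value=3 (bin 00011); offset now 9 = byte 1 bit 1; 15 bits remain
Read 3: bits[9:13] width=4 -> value=15 (bin 1111); offset now 13 = byte 1 bit 5; 11 bits remain

Answer: 5 3 15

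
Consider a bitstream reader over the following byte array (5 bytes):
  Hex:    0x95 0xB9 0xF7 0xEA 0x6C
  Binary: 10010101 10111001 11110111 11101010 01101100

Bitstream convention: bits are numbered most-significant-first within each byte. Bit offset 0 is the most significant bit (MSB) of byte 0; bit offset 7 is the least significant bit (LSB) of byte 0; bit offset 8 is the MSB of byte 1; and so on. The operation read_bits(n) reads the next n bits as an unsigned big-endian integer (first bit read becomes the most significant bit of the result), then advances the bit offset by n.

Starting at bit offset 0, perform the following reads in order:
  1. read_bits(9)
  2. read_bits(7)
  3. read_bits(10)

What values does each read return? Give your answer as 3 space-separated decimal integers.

Answer: 299 57 991

Derivation:
Read 1: bits[0:9] width=9 -> value=299 (bin 100101011); offset now 9 = byte 1 bit 1; 31 bits remain
Read 2: bits[9:16] width=7 -> value=57 (bin 0111001); offset now 16 = byte 2 bit 0; 24 bits remain
Read 3: bits[16:26] width=10 -> value=991 (bin 1111011111); offset now 26 = byte 3 bit 2; 14 bits remain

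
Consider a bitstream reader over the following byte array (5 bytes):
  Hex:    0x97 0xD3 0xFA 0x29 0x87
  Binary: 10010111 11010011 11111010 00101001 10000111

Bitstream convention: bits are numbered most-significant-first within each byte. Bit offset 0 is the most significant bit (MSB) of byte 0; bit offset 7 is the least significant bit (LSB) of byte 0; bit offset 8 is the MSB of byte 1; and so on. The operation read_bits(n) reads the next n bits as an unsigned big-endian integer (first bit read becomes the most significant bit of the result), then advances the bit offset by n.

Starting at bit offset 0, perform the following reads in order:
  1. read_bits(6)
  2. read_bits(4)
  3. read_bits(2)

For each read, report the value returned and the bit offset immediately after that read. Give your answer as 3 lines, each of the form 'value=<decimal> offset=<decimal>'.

Read 1: bits[0:6] width=6 -> value=37 (bin 100101); offset now 6 = byte 0 bit 6; 34 bits remain
Read 2: bits[6:10] width=4 -> value=15 (bin 1111); offset now 10 = byte 1 bit 2; 30 bits remain
Read 3: bits[10:12] width=2 -> value=1 (bin 01); offset now 12 = byte 1 bit 4; 28 bits remain

Answer: value=37 offset=6
value=15 offset=10
value=1 offset=12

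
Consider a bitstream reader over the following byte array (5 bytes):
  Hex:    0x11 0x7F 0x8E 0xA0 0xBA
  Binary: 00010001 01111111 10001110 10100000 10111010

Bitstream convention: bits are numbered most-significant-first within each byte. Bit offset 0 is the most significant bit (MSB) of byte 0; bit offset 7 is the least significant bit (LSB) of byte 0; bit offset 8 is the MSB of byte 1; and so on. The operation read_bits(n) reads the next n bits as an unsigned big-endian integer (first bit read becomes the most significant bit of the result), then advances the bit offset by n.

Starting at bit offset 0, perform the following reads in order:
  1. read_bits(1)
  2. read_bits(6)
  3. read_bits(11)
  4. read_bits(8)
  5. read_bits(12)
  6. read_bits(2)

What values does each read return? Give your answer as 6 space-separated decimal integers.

Answer: 0 8 1534 58 2094 2

Derivation:
Read 1: bits[0:1] width=1 -> value=0 (bin 0); offset now 1 = byte 0 bit 1; 39 bits remain
Read 2: bits[1:7] width=6 -> value=8 (bin 001000); offset now 7 = byte 0 bit 7; 33 bits remain
Read 3: bits[7:18] width=11 -> value=1534 (bin 10111111110); offset now 18 = byte 2 bit 2; 22 bits remain
Read 4: bits[18:26] width=8 -> value=58 (bin 00111010); offset now 26 = byte 3 bit 2; 14 bits remain
Read 5: bits[26:38] width=12 -> value=2094 (bin 100000101110); offset now 38 = byte 4 bit 6; 2 bits remain
Read 6: bits[38:40] width=2 -> value=2 (bin 10); offset now 40 = byte 5 bit 0; 0 bits remain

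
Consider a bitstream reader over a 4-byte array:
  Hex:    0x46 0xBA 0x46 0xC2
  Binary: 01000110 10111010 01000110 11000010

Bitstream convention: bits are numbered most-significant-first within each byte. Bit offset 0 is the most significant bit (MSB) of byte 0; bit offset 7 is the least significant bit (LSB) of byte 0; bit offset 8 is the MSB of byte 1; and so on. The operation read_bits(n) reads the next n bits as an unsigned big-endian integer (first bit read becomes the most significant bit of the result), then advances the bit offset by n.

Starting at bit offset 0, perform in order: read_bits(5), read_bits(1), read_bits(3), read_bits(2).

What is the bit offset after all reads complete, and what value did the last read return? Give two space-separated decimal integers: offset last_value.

Answer: 11 1

Derivation:
Read 1: bits[0:5] width=5 -> value=8 (bin 01000); offset now 5 = byte 0 bit 5; 27 bits remain
Read 2: bits[5:6] width=1 -> value=1 (bin 1); offset now 6 = byte 0 bit 6; 26 bits remain
Read 3: bits[6:9] width=3 -> value=5 (bin 101); offset now 9 = byte 1 bit 1; 23 bits remain
Read 4: bits[9:11] width=2 -> value=1 (bin 01); offset now 11 = byte 1 bit 3; 21 bits remain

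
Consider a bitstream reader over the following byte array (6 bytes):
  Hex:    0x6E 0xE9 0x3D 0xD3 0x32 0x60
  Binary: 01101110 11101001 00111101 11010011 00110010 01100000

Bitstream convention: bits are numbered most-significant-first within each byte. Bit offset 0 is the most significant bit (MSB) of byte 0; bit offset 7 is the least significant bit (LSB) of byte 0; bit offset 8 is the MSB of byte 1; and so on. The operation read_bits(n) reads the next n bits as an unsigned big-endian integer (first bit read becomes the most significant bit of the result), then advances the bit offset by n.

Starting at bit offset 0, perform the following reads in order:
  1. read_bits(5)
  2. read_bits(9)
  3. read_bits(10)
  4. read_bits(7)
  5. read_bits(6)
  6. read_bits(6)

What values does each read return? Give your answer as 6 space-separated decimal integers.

Read 1: bits[0:5] width=5 -> value=13 (bin 01101); offset now 5 = byte 0 bit 5; 43 bits remain
Read 2: bits[5:14] width=9 -> value=442 (bin 110111010); offset now 14 = byte 1 bit 6; 34 bits remain
Read 3: bits[14:24] width=10 -> value=317 (bin 0100111101); offset now 24 = byte 3 bit 0; 24 bits remain
Read 4: bits[24:31] width=7 -> value=105 (bin 1101001); offset now 31 = byte 3 bit 7; 17 bits remain
Read 5: bits[31:37] width=6 -> value=38 (bin 100110); offset now 37 = byte 4 bit 5; 11 bits remain
Read 6: bits[37:43] width=6 -> value=19 (bin 010011); offset now 43 = byte 5 bit 3; 5 bits remain

Answer: 13 442 317 105 38 19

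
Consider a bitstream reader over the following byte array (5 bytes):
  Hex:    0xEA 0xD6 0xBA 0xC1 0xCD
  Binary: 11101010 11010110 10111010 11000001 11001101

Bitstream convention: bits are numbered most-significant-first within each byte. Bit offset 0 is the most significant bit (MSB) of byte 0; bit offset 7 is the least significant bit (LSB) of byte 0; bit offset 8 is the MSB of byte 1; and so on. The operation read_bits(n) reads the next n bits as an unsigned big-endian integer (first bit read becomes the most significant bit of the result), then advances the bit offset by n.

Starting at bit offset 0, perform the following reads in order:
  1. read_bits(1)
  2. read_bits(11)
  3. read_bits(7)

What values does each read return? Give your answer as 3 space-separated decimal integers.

Answer: 1 1709 53

Derivation:
Read 1: bits[0:1] width=1 -> value=1 (bin 1); offset now 1 = byte 0 bit 1; 39 bits remain
Read 2: bits[1:12] width=11 -> value=1709 (bin 11010101101); offset now 12 = byte 1 bit 4; 28 bits remain
Read 3: bits[12:19] width=7 -> value=53 (bin 0110101); offset now 19 = byte 2 bit 3; 21 bits remain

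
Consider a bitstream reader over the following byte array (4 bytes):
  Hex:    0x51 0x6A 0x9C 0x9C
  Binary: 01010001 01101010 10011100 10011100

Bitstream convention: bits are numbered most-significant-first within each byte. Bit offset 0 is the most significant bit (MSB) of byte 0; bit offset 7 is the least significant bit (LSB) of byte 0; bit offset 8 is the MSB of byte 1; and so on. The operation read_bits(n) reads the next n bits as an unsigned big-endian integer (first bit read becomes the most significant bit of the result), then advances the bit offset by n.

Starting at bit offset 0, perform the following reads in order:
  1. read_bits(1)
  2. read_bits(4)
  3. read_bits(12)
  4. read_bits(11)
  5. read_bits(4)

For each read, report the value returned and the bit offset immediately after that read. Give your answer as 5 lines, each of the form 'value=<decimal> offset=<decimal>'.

Read 1: bits[0:1] width=1 -> value=0 (bin 0); offset now 1 = byte 0 bit 1; 31 bits remain
Read 2: bits[1:5] width=4 -> value=10 (bin 1010); offset now 5 = byte 0 bit 5; 27 bits remain
Read 3: bits[5:17] width=12 -> value=725 (bin 001011010101); offset now 17 = byte 2 bit 1; 15 bits remain
Read 4: bits[17:28] width=11 -> value=457 (bin 00111001001); offset now 28 = byte 3 bit 4; 4 bits remain
Read 5: bits[28:32] width=4 -> value=12 (bin 1100); offset now 32 = byte 4 bit 0; 0 bits remain

Answer: value=0 offset=1
value=10 offset=5
value=725 offset=17
value=457 offset=28
value=12 offset=32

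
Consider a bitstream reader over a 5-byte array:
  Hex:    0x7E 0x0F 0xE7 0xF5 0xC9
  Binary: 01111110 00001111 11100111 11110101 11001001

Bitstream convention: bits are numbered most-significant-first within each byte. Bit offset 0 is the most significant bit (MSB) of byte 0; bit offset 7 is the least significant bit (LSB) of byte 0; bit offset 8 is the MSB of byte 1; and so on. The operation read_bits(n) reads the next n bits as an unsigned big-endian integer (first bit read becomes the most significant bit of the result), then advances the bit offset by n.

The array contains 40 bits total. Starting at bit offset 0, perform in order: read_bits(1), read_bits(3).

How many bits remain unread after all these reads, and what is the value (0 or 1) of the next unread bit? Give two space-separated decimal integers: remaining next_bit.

Answer: 36 1

Derivation:
Read 1: bits[0:1] width=1 -> value=0 (bin 0); offset now 1 = byte 0 bit 1; 39 bits remain
Read 2: bits[1:4] width=3 -> value=7 (bin 111); offset now 4 = byte 0 bit 4; 36 bits remain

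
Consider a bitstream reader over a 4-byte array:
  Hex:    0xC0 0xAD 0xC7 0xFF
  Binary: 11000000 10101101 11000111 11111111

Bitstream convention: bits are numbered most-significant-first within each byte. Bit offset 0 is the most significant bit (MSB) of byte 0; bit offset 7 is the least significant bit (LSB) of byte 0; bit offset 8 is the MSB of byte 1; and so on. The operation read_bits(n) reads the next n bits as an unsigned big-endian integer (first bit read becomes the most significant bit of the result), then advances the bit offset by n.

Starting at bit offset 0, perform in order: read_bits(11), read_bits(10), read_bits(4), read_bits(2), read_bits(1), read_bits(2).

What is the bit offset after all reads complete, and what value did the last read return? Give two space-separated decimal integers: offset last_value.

Answer: 30 3

Derivation:
Read 1: bits[0:11] width=11 -> value=1541 (bin 11000000101); offset now 11 = byte 1 bit 3; 21 bits remain
Read 2: bits[11:21] width=10 -> value=440 (bin 0110111000); offset now 21 = byte 2 bit 5; 11 bits remain
Read 3: bits[21:25] width=4 -> value=15 (bin 1111); offset now 25 = byte 3 bit 1; 7 bits remain
Read 4: bits[25:27] width=2 -> value=3 (bin 11); offset now 27 = byte 3 bit 3; 5 bits remain
Read 5: bits[27:28] width=1 -> value=1 (bin 1); offset now 28 = byte 3 bit 4; 4 bits remain
Read 6: bits[28:30] width=2 -> value=3 (bin 11); offset now 30 = byte 3 bit 6; 2 bits remain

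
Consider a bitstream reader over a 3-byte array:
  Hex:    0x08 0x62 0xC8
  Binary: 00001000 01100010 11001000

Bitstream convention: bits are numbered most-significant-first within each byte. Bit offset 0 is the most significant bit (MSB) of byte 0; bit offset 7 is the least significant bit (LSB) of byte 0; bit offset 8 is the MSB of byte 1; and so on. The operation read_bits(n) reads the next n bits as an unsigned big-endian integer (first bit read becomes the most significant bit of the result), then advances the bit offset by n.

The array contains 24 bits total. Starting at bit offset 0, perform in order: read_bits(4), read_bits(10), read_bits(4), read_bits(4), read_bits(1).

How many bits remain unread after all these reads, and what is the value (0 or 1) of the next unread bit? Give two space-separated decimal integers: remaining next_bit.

Read 1: bits[0:4] width=4 -> value=0 (bin 0000); offset now 4 = byte 0 bit 4; 20 bits remain
Read 2: bits[4:14] width=10 -> value=536 (bin 1000011000); offset now 14 = byte 1 bit 6; 10 bits remain
Read 3: bits[14:18] width=4 -> value=11 (bin 1011); offset now 18 = byte 2 bit 2; 6 bits remain
Read 4: bits[18:22] width=4 -> value=2 (bin 0010); offset now 22 = byte 2 bit 6; 2 bits remain
Read 5: bits[22:23] width=1 -> value=0 (bin 0); offset now 23 = byte 2 bit 7; 1 bits remain

Answer: 1 0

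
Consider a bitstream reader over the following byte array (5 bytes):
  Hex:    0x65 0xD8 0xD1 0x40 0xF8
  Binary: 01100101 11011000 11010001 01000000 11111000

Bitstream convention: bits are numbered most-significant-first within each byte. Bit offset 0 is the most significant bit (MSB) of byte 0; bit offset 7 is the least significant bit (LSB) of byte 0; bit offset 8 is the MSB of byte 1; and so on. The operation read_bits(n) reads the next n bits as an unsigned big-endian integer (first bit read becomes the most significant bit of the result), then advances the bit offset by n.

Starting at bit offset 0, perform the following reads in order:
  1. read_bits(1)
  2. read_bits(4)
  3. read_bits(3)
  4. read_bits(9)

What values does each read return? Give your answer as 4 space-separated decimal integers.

Read 1: bits[0:1] width=1 -> value=0 (bin 0); offset now 1 = byte 0 bit 1; 39 bits remain
Read 2: bits[1:5] width=4 -> value=12 (bin 1100); offset now 5 = byte 0 bit 5; 35 bits remain
Read 3: bits[5:8] width=3 -> value=5 (bin 101); offset now 8 = byte 1 bit 0; 32 bits remain
Read 4: bits[8:17] width=9 -> value=433 (bin 110110001); offset now 17 = byte 2 bit 1; 23 bits remain

Answer: 0 12 5 433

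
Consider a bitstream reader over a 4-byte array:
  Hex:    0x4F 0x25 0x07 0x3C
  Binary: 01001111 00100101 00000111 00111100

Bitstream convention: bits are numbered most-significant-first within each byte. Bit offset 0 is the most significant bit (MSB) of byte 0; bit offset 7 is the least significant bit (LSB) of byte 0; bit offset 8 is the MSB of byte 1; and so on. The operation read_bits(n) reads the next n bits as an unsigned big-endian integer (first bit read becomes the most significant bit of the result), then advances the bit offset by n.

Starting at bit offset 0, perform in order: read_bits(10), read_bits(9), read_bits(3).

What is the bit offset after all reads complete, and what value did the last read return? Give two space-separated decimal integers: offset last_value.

Read 1: bits[0:10] width=10 -> value=316 (bin 0100111100); offset now 10 = byte 1 bit 2; 22 bits remain
Read 2: bits[10:19] width=9 -> value=296 (bin 100101000); offset now 19 = byte 2 bit 3; 13 bits remain
Read 3: bits[19:22] width=3 -> value=1 (bin 001); offset now 22 = byte 2 bit 6; 10 bits remain

Answer: 22 1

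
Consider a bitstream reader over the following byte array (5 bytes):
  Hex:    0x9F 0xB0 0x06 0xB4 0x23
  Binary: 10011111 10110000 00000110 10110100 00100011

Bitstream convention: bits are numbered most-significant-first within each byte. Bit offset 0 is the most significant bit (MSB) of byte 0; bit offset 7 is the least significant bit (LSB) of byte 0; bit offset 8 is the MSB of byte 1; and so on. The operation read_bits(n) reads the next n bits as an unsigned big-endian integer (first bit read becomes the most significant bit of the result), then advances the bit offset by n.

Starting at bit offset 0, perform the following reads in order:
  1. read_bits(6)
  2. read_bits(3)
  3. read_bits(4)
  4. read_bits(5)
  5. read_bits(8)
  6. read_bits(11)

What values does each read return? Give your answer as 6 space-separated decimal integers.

Answer: 39 7 6 0 26 1668

Derivation:
Read 1: bits[0:6] width=6 -> value=39 (bin 100111); offset now 6 = byte 0 bit 6; 34 bits remain
Read 2: bits[6:9] width=3 -> value=7 (bin 111); offset now 9 = byte 1 bit 1; 31 bits remain
Read 3: bits[9:13] width=4 -> value=6 (bin 0110); offset now 13 = byte 1 bit 5; 27 bits remain
Read 4: bits[13:18] width=5 -> value=0 (bin 00000); offset now 18 = byte 2 bit 2; 22 bits remain
Read 5: bits[18:26] width=8 -> value=26 (bin 00011010); offset now 26 = byte 3 bit 2; 14 bits remain
Read 6: bits[26:37] width=11 -> value=1668 (bin 11010000100); offset now 37 = byte 4 bit 5; 3 bits remain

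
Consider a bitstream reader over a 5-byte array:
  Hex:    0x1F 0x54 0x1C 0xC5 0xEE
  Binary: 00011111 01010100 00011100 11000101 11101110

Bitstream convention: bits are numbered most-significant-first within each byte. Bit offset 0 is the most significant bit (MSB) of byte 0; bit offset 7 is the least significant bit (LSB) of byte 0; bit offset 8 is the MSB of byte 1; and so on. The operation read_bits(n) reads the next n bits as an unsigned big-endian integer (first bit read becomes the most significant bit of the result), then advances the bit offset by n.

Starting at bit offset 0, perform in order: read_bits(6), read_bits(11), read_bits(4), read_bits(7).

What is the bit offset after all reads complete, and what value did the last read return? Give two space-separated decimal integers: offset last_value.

Read 1: bits[0:6] width=6 -> value=7 (bin 000111); offset now 6 = byte 0 bit 6; 34 bits remain
Read 2: bits[6:17] width=11 -> value=1704 (bin 11010101000); offset now 17 = byte 2 bit 1; 23 bits remain
Read 3: bits[17:21] width=4 -> value=3 (bin 0011); offset now 21 = byte 2 bit 5; 19 bits remain
Read 4: bits[21:28] width=7 -> value=76 (bin 1001100); offset now 28 = byte 3 bit 4; 12 bits remain

Answer: 28 76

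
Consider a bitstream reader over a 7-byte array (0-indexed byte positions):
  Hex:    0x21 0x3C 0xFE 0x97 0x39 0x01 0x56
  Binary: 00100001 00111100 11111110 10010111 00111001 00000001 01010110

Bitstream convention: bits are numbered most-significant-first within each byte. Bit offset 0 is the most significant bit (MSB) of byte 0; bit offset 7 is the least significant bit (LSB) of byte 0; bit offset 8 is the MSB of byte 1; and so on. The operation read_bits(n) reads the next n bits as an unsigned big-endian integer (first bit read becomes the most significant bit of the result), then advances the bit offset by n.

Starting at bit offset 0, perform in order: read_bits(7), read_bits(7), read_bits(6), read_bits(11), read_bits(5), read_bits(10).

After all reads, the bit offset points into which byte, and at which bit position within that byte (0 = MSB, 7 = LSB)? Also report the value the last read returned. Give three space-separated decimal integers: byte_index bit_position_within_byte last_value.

Answer: 5 6 576

Derivation:
Read 1: bits[0:7] width=7 -> value=16 (bin 0010000); offset now 7 = byte 0 bit 7; 49 bits remain
Read 2: bits[7:14] width=7 -> value=79 (bin 1001111); offset now 14 = byte 1 bit 6; 42 bits remain
Read 3: bits[14:20] width=6 -> value=15 (bin 001111); offset now 20 = byte 2 bit 4; 36 bits remain
Read 4: bits[20:31] width=11 -> value=1867 (bin 11101001011); offset now 31 = byte 3 bit 7; 25 bits remain
Read 5: bits[31:36] width=5 -> value=19 (bin 10011); offset now 36 = byte 4 bit 4; 20 bits remain
Read 6: bits[36:46] width=10 -> value=576 (bin 1001000000); offset now 46 = byte 5 bit 6; 10 bits remain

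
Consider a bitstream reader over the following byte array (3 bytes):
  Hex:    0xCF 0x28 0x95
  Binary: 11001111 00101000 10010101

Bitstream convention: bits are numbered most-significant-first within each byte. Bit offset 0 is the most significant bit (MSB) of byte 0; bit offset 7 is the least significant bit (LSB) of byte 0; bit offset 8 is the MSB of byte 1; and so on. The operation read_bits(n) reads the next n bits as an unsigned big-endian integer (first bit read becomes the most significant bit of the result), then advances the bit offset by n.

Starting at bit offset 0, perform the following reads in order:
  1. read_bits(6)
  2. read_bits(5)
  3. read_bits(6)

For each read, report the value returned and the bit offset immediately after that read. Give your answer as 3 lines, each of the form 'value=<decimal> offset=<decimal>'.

Answer: value=51 offset=6
value=25 offset=11
value=17 offset=17

Derivation:
Read 1: bits[0:6] width=6 -> value=51 (bin 110011); offset now 6 = byte 0 bit 6; 18 bits remain
Read 2: bits[6:11] width=5 -> value=25 (bin 11001); offset now 11 = byte 1 bit 3; 13 bits remain
Read 3: bits[11:17] width=6 -> value=17 (bin 010001); offset now 17 = byte 2 bit 1; 7 bits remain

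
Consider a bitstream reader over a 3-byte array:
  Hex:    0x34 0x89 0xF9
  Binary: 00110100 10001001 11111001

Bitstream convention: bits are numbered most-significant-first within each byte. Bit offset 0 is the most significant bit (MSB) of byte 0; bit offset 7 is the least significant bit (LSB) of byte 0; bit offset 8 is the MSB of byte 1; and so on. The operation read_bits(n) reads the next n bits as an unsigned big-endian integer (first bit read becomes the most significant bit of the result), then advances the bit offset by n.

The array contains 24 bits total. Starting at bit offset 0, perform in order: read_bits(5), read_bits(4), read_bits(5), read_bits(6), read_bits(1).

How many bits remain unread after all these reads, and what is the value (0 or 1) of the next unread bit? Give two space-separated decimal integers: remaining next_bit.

Read 1: bits[0:5] width=5 -> value=6 (bin 00110); offset now 5 = byte 0 bit 5; 19 bits remain
Read 2: bits[5:9] width=4 -> value=9 (bin 1001); offset now 9 = byte 1 bit 1; 15 bits remain
Read 3: bits[9:14] width=5 -> value=2 (bin 00010); offset now 14 = byte 1 bit 6; 10 bits remain
Read 4: bits[14:20] width=6 -> value=31 (bin 011111); offset now 20 = byte 2 bit 4; 4 bits remain
Read 5: bits[20:21] width=1 -> value=1 (bin 1); offset now 21 = byte 2 bit 5; 3 bits remain

Answer: 3 0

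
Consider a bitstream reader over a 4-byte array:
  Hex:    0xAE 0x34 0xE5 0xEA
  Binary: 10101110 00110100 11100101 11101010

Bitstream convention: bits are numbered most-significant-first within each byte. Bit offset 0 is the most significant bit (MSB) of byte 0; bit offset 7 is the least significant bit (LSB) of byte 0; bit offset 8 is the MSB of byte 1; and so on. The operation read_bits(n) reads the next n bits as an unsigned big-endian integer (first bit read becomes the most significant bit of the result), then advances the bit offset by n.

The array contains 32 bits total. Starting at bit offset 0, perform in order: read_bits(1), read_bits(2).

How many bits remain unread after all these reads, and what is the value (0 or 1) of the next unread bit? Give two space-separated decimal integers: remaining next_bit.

Answer: 29 0

Derivation:
Read 1: bits[0:1] width=1 -> value=1 (bin 1); offset now 1 = byte 0 bit 1; 31 bits remain
Read 2: bits[1:3] width=2 -> value=1 (bin 01); offset now 3 = byte 0 bit 3; 29 bits remain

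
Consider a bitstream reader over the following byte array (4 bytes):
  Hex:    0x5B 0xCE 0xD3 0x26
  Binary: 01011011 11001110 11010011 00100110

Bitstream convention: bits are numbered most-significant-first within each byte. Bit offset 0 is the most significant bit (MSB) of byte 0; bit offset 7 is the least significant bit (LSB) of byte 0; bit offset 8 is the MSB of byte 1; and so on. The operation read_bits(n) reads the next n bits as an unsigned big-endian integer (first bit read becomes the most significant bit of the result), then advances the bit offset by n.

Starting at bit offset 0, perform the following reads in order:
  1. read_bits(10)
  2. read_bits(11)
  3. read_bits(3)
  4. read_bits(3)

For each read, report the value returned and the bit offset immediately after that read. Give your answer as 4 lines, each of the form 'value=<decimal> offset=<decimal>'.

Answer: value=367 offset=10
value=474 offset=21
value=3 offset=24
value=1 offset=27

Derivation:
Read 1: bits[0:10] width=10 -> value=367 (bin 0101101111); offset now 10 = byte 1 bit 2; 22 bits remain
Read 2: bits[10:21] width=11 -> value=474 (bin 00111011010); offset now 21 = byte 2 bit 5; 11 bits remain
Read 3: bits[21:24] width=3 -> value=3 (bin 011); offset now 24 = byte 3 bit 0; 8 bits remain
Read 4: bits[24:27] width=3 -> value=1 (bin 001); offset now 27 = byte 3 bit 3; 5 bits remain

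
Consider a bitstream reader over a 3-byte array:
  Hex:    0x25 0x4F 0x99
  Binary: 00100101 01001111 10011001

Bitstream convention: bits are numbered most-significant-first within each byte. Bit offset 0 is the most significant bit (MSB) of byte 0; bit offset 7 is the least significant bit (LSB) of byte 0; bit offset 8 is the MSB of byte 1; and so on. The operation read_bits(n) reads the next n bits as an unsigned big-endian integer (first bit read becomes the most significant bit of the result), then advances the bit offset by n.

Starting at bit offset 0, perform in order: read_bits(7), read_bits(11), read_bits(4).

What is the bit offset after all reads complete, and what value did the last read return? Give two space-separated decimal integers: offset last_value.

Read 1: bits[0:7] width=7 -> value=18 (bin 0010010); offset now 7 = byte 0 bit 7; 17 bits remain
Read 2: bits[7:18] width=11 -> value=1342 (bin 10100111110); offset now 18 = byte 2 bit 2; 6 bits remain
Read 3: bits[18:22] width=4 -> value=6 (bin 0110); offset now 22 = byte 2 bit 6; 2 bits remain

Answer: 22 6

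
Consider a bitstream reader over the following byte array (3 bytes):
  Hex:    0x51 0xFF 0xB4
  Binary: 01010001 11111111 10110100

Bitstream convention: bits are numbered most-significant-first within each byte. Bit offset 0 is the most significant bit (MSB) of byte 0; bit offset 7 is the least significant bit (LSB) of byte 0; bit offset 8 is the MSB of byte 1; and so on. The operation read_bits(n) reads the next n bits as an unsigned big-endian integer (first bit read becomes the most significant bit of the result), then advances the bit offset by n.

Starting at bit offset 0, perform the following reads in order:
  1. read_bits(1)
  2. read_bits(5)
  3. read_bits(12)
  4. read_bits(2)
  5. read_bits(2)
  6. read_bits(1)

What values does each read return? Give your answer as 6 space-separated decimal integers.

Answer: 0 20 2046 3 1 0

Derivation:
Read 1: bits[0:1] width=1 -> value=0 (bin 0); offset now 1 = byte 0 bit 1; 23 bits remain
Read 2: bits[1:6] width=5 -> value=20 (bin 10100); offset now 6 = byte 0 bit 6; 18 bits remain
Read 3: bits[6:18] width=12 -> value=2046 (bin 011111111110); offset now 18 = byte 2 bit 2; 6 bits remain
Read 4: bits[18:20] width=2 -> value=3 (bin 11); offset now 20 = byte 2 bit 4; 4 bits remain
Read 5: bits[20:22] width=2 -> value=1 (bin 01); offset now 22 = byte 2 bit 6; 2 bits remain
Read 6: bits[22:23] width=1 -> value=0 (bin 0); offset now 23 = byte 2 bit 7; 1 bits remain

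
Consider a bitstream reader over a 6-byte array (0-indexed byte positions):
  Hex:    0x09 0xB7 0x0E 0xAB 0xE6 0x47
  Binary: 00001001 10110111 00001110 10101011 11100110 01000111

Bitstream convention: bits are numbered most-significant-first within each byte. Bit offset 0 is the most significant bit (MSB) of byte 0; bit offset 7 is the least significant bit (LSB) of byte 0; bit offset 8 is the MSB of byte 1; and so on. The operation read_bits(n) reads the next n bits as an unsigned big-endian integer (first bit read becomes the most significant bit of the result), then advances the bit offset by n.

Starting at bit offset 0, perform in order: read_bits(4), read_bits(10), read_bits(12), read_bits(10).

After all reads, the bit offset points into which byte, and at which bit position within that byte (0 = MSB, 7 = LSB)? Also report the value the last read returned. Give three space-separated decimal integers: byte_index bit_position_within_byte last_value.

Read 1: bits[0:4] width=4 -> value=0 (bin 0000); offset now 4 = byte 0 bit 4; 44 bits remain
Read 2: bits[4:14] width=10 -> value=621 (bin 1001101101); offset now 14 = byte 1 bit 6; 34 bits remain
Read 3: bits[14:26] width=12 -> value=3130 (bin 110000111010); offset now 26 = byte 3 bit 2; 22 bits remain
Read 4: bits[26:36] width=10 -> value=702 (bin 1010111110); offset now 36 = byte 4 bit 4; 12 bits remain

Answer: 4 4 702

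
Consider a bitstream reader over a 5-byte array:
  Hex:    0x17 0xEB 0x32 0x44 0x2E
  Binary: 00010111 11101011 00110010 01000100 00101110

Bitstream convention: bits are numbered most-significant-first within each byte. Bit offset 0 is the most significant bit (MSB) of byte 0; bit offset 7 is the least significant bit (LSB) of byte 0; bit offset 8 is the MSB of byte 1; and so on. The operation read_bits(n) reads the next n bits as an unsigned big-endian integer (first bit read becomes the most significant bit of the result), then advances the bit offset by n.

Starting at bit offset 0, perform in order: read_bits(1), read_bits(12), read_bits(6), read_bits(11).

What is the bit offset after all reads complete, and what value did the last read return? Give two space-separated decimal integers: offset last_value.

Read 1: bits[0:1] width=1 -> value=0 (bin 0); offset now 1 = byte 0 bit 1; 39 bits remain
Read 2: bits[1:13] width=12 -> value=765 (bin 001011111101); offset now 13 = byte 1 bit 5; 27 bits remain
Read 3: bits[13:19] width=6 -> value=25 (bin 011001); offset now 19 = byte 2 bit 3; 21 bits remain
Read 4: bits[19:30] width=11 -> value=1169 (bin 10010010001); offset now 30 = byte 3 bit 6; 10 bits remain

Answer: 30 1169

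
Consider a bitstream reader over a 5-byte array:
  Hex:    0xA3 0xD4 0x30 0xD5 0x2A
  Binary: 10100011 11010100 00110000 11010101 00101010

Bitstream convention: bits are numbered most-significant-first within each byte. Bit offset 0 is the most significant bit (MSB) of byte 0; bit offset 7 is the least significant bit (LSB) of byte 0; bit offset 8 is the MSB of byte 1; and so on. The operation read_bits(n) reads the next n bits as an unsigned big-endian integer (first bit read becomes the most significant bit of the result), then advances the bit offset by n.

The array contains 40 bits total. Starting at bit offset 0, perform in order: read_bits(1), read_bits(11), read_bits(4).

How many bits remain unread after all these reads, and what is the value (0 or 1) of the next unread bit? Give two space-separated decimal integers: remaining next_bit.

Answer: 24 0

Derivation:
Read 1: bits[0:1] width=1 -> value=1 (bin 1); offset now 1 = byte 0 bit 1; 39 bits remain
Read 2: bits[1:12] width=11 -> value=573 (bin 01000111101); offset now 12 = byte 1 bit 4; 28 bits remain
Read 3: bits[12:16] width=4 -> value=4 (bin 0100); offset now 16 = byte 2 bit 0; 24 bits remain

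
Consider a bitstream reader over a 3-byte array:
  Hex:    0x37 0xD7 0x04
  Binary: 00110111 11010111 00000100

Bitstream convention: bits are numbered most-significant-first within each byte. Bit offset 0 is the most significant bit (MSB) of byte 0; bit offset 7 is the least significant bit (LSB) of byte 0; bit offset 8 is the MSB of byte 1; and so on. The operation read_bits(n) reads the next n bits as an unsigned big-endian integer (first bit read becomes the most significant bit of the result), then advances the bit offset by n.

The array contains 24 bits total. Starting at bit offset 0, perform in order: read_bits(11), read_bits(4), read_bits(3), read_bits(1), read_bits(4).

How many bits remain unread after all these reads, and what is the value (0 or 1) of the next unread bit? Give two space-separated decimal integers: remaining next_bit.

Answer: 1 0

Derivation:
Read 1: bits[0:11] width=11 -> value=446 (bin 00110111110); offset now 11 = byte 1 bit 3; 13 bits remain
Read 2: bits[11:15] width=4 -> value=11 (bin 1011); offset now 15 = byte 1 bit 7; 9 bits remain
Read 3: bits[15:18] width=3 -> value=4 (bin 100); offset now 18 = byte 2 bit 2; 6 bits remain
Read 4: bits[18:19] width=1 -> value=0 (bin 0); offset now 19 = byte 2 bit 3; 5 bits remain
Read 5: bits[19:23] width=4 -> value=2 (bin 0010); offset now 23 = byte 2 bit 7; 1 bits remain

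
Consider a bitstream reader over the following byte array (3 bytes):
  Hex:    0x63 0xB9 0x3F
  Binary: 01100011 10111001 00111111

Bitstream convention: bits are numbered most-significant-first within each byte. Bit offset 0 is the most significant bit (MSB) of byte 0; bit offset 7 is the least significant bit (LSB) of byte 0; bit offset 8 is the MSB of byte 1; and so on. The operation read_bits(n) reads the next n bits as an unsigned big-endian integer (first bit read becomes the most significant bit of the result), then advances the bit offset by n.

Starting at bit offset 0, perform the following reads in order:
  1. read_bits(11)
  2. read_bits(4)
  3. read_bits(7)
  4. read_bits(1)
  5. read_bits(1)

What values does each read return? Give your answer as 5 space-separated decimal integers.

Answer: 797 12 79 1 1

Derivation:
Read 1: bits[0:11] width=11 -> value=797 (bin 01100011101); offset now 11 = byte 1 bit 3; 13 bits remain
Read 2: bits[11:15] width=4 -> value=12 (bin 1100); offset now 15 = byte 1 bit 7; 9 bits remain
Read 3: bits[15:22] width=7 -> value=79 (bin 1001111); offset now 22 = byte 2 bit 6; 2 bits remain
Read 4: bits[22:23] width=1 -> value=1 (bin 1); offset now 23 = byte 2 bit 7; 1 bits remain
Read 5: bits[23:24] width=1 -> value=1 (bin 1); offset now 24 = byte 3 bit 0; 0 bits remain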